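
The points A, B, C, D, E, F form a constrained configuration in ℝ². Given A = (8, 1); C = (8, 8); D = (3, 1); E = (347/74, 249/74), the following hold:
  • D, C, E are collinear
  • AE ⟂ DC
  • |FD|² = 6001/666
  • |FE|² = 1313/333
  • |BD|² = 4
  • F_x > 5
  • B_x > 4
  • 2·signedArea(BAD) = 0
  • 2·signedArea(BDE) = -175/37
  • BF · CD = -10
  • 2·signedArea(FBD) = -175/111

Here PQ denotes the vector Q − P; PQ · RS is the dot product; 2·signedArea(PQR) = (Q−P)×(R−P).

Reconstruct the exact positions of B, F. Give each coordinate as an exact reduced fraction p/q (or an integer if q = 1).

B = (5, 1)
F = (1309/222, 397/222)

1. B_x = 5  [2·signedArea(BAD) = 0 ∩ 2·signedArea(BDE) = -175/37]
2. B_y = 1  [2·signedArea(BAD) = 0 ∩ 2·signedArea(BDE) = -175/37]
   → B = (5, 1)
3. F_x = 1309/222  [2·signedArea(FBD) = -175/111 ∩ BF · CD = -10]
4. F_y = 397/222  [2·signedArea(FBD) = -175/111 ∩ BF · CD = -10]
   → F = (1309/222, 397/222)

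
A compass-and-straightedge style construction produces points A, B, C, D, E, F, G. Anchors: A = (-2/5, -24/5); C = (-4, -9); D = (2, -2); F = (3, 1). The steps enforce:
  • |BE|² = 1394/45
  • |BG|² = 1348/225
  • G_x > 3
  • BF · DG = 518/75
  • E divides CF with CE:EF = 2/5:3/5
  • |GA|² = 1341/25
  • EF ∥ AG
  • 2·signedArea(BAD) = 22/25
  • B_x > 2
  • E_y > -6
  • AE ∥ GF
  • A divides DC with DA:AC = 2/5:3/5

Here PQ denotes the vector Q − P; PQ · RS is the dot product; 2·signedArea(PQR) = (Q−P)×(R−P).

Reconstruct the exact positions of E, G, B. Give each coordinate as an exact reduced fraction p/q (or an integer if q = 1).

1. E_x = -6/5  [E divides CF with CE:EF = 2/5:3/5]
2. E_y = -5  [E divides CF with CE:EF = 2/5:3/5]
   → E = (-6/5, -5)
3. G_x = 19/5  [AE ∥ GF ∩ EF ∥ AG]
4. G_y = 6/5  [AE ∥ GF ∩ EF ∥ AG]
   → G = (19/5, 6/5)
5. B_x = 13/5  [2·signedArea(BAD) = 22/25 ∩ BF · DG = 518/75]
6. B_y = -14/15  [2·signedArea(BAD) = 22/25 ∩ BF · DG = 518/75]
   → B = (13/5, -14/15)

B = (13/5, -14/15)
E = (-6/5, -5)
G = (19/5, 6/5)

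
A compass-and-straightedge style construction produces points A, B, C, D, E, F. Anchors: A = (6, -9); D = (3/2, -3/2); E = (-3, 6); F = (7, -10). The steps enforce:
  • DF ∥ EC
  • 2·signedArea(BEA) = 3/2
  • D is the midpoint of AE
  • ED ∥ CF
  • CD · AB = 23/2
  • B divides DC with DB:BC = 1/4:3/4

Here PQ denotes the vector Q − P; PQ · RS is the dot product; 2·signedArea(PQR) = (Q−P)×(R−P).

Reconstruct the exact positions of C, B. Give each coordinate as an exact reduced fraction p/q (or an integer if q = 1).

B = (7/4, -7/4)
C = (5/2, -5/2)

1. C_x = 5/2  [ED ∥ CF ∩ DF ∥ EC]
2. C_y = -5/2  [ED ∥ CF ∩ DF ∥ EC]
   → C = (5/2, -5/2)
3. B_x = 7/4  [B divides DC with DB:BC = 1/4:3/4]
4. B_y = -7/4  [B divides DC with DB:BC = 1/4:3/4]
   → B = (7/4, -7/4)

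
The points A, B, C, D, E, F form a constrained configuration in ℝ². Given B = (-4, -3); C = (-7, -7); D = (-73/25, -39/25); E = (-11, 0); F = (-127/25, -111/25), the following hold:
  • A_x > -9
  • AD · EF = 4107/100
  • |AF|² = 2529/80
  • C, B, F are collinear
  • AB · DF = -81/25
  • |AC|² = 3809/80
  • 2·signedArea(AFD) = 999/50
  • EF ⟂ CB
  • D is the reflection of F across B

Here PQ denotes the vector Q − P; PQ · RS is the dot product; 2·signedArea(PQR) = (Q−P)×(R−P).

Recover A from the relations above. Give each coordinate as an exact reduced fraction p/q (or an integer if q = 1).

A = (-449/50, -39/100)

1. A_x = -449/50  [AD · EF = 4107/100 ∩ AB · DF = -81/25]
2. A_y = -39/100  [AD · EF = 4107/100 ∩ AB · DF = -81/25]
   → A = (-449/50, -39/100)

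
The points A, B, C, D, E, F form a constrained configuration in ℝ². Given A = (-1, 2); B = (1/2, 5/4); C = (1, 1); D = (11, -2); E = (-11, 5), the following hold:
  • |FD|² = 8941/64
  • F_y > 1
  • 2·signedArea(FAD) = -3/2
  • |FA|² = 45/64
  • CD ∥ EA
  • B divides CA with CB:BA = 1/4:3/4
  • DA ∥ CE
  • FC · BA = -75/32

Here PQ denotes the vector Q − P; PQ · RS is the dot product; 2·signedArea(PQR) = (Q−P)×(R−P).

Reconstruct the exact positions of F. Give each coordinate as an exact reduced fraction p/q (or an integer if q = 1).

1. F_x = -1/4  [2·signedArea(FAD) = -3/2 ∩ FC · BA = -75/32]
2. F_y = 13/8  [2·signedArea(FAD) = -3/2 ∩ FC · BA = -75/32]
   → F = (-1/4, 13/8)

F = (-1/4, 13/8)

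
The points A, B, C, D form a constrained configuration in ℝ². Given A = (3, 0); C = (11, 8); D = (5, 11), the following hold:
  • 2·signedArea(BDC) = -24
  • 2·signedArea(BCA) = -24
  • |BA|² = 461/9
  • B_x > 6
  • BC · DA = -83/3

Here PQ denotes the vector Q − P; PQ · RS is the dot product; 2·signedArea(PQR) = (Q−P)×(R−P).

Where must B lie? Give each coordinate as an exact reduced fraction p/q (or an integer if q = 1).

B = (19/3, 19/3)

1. B_x = 19/3  [BC · DA = -83/3 ∩ 2·signedArea(BCA) = -24]
2. B_y = 19/3  [BC · DA = -83/3 ∩ 2·signedArea(BCA) = -24]
   → B = (19/3, 19/3)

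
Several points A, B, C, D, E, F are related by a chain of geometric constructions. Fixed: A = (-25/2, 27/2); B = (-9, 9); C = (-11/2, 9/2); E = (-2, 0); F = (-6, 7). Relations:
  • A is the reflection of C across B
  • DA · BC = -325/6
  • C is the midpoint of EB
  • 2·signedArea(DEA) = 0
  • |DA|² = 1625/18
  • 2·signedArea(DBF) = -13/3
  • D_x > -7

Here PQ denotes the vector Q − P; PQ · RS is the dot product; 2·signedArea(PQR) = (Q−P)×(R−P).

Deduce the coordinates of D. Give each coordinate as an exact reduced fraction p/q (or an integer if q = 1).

D = (-20/3, 6)

1. D_x = -20/3  [2·signedArea(DEA) = 0 ∩ 2·signedArea(DBF) = -13/3]
2. D_y = 6  [2·signedArea(DEA) = 0 ∩ 2·signedArea(DBF) = -13/3]
   → D = (-20/3, 6)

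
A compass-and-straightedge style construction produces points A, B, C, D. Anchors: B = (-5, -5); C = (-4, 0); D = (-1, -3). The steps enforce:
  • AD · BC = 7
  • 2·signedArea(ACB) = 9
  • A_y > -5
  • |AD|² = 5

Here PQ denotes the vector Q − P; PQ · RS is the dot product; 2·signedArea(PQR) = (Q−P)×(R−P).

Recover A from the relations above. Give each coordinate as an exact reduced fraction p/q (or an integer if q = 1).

A = (-3, -4)

1. A_x = -3  [2·signedArea(ACB) = 9 ∩ AD · BC = 7]
2. A_y = -4  [2·signedArea(ACB) = 9 ∩ AD · BC = 7]
   → A = (-3, -4)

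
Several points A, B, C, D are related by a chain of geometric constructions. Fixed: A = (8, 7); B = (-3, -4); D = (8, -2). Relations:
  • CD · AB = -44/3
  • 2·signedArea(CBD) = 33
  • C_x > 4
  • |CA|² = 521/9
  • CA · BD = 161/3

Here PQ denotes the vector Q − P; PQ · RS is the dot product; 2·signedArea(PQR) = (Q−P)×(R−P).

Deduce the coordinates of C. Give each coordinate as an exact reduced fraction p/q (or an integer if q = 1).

1. C_x = 13/3  [CA · BD = 161/3 ∩ CD · AB = -44/3]
2. C_y = 1/3  [CA · BD = 161/3 ∩ CD · AB = -44/3]
   → C = (13/3, 1/3)

C = (13/3, 1/3)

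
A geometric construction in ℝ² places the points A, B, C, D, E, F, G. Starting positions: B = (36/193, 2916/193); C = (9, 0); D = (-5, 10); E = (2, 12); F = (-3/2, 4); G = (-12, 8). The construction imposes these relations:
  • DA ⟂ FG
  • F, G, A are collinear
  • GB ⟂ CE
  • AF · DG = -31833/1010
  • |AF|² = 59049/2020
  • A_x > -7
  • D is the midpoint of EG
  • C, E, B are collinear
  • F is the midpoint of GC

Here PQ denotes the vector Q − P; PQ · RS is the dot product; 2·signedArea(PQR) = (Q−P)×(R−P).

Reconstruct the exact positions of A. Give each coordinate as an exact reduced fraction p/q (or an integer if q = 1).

A = (-3309/505, 2992/505)

1. A_x = -3309/505  [F, G, A are collinear ∩ DA ⟂ FG]
2. A_y = 2992/505  [F, G, A are collinear ∩ DA ⟂ FG]
   → A = (-3309/505, 2992/505)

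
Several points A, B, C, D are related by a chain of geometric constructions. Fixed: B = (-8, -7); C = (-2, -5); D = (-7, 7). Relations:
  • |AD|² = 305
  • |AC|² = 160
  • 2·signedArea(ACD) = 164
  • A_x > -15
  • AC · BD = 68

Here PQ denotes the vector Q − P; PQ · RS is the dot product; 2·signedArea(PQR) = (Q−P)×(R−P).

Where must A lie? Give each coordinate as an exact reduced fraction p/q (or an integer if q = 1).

A = (-14, -9)

1. A_x = -14  [AC · BD = 68 ∩ 2·signedArea(ACD) = 164]
2. A_y = -9  [AC · BD = 68 ∩ 2·signedArea(ACD) = 164]
   → A = (-14, -9)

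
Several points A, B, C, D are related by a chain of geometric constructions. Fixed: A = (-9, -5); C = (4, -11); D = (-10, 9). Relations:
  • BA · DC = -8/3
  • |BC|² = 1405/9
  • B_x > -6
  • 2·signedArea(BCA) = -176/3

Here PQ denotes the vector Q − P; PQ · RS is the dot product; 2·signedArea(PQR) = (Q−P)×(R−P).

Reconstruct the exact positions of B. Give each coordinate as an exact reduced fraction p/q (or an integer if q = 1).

1. B_x = -5  [BA · DC = -8/3 ∩ 2·signedArea(BCA) = -176/3]
2. B_y = -7/3  [BA · DC = -8/3 ∩ 2·signedArea(BCA) = -176/3]
   → B = (-5, -7/3)

B = (-5, -7/3)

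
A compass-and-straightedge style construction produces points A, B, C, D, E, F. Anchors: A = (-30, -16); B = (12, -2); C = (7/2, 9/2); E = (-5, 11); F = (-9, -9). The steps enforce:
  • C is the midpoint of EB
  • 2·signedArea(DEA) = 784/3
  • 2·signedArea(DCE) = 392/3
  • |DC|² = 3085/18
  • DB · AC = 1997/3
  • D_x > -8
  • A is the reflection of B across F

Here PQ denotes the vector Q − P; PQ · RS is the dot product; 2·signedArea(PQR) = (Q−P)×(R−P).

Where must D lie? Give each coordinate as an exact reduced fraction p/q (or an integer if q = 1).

1. D_x = -23/3  [2·signedArea(DCE) = 392/3 ∩ DB · AC = 1997/3]
2. D_y = -7/3  [2·signedArea(DCE) = 392/3 ∩ DB · AC = 1997/3]
   → D = (-23/3, -7/3)

D = (-23/3, -7/3)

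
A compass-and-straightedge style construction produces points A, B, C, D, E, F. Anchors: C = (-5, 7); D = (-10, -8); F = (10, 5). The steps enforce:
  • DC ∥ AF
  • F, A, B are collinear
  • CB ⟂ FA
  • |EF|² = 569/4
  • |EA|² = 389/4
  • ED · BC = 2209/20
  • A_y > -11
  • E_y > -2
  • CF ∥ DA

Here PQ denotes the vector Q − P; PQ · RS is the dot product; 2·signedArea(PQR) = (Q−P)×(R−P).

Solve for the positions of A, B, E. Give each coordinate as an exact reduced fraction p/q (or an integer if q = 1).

1. A_x = 5  [DC ∥ AF ∩ CF ∥ DA]
2. A_y = -10  [DC ∥ AF ∩ CF ∥ DA]
   → A = (5, -10)
3. B_x = 91/10  [F, A, B are collinear ∩ CB ⟂ FA]
4. B_y = 23/10  [F, A, B are collinear ∩ CB ⟂ FA]
   → B = (91/10, 23/10)
5. E_x = 0  [line 141/10·x + -47/10·y + -141/20 = 0 ∩ |EA|² = 389/4]
6. E_y = -3/2  [line 141/10·x + -47/10·y + -141/20 = 0 ∩ |EA|² = 389/4]
   → E = (0, -3/2)

A = (5, -10)
B = (91/10, 23/10)
E = (0, -3/2)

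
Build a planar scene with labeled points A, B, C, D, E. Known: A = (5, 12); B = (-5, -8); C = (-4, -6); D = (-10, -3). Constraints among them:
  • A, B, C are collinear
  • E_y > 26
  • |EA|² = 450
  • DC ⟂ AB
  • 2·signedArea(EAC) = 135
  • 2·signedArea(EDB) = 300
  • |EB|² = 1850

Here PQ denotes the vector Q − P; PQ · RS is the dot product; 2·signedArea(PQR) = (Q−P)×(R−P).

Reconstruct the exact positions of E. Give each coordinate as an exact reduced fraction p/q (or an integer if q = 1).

E = (20, 27)

1. E_x = 20  [2·signedArea(EDB) = 300 ∩ 2·signedArea(EAC) = 135]
2. E_y = 27  [2·signedArea(EDB) = 300 ∩ 2·signedArea(EAC) = 135]
   → E = (20, 27)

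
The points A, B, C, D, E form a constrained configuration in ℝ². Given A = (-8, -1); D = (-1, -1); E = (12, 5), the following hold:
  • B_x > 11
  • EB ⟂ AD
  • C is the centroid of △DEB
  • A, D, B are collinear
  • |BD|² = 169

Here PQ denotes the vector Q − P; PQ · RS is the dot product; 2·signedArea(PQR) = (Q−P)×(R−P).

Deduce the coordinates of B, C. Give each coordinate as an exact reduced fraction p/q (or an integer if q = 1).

1. B_x = 12  [A, D, B are collinear ∩ EB ⟂ AD]
2. B_y = -1  [A, D, B are collinear ∩ EB ⟂ AD]
   → B = (12, -1)
3. C_x = 23/3  [C is the centroid of △DEB]
4. C_y = 1  [C is the centroid of △DEB]
   → C = (23/3, 1)

B = (12, -1)
C = (23/3, 1)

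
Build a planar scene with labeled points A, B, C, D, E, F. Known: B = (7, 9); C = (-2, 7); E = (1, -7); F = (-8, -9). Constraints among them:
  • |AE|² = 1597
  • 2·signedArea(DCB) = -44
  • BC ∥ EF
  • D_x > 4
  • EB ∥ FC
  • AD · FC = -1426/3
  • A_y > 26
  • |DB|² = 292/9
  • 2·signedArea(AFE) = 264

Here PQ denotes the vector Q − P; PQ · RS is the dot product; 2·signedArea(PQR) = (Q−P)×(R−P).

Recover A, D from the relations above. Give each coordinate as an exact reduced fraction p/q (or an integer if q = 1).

1. A_x = 22  [line -2·x + 9·y + -199 = 0 ∩ |AE|² = 1597]
2. A_y = 27  [line -2·x + 9·y + -199 = 0 ∩ |AE|² = 1597]
   → A = (22, 27)
3. D_x = 5  [AD · FC = -1426/3 ∩ 2·signedArea(DCB) = -44]
4. D_y = 11/3  [AD · FC = -1426/3 ∩ 2·signedArea(DCB) = -44]
   → D = (5, 11/3)

A = (22, 27)
D = (5, 11/3)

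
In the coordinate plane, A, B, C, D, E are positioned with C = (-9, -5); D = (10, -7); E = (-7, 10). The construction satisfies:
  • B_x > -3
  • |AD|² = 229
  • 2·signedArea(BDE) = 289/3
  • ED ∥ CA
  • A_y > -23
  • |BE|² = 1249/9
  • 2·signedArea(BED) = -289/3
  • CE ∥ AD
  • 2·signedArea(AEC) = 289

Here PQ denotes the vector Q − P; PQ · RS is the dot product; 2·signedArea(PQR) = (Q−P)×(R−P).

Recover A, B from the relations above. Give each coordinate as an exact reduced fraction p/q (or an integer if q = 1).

1. A_x = 8  [CE ∥ AD ∩ ED ∥ CA]
2. A_y = -22  [CE ∥ AD ∩ ED ∥ CA]
   → A = (8, -22)
3. B_x = -2  [line 17·x + 17·y + 136/3 = 0 ∩ |BE|² = 1249/9]
4. B_y = -2/3  [line 17·x + 17·y + 136/3 = 0 ∩ |BE|² = 1249/9]
   → B = (-2, -2/3)

A = (8, -22)
B = (-2, -2/3)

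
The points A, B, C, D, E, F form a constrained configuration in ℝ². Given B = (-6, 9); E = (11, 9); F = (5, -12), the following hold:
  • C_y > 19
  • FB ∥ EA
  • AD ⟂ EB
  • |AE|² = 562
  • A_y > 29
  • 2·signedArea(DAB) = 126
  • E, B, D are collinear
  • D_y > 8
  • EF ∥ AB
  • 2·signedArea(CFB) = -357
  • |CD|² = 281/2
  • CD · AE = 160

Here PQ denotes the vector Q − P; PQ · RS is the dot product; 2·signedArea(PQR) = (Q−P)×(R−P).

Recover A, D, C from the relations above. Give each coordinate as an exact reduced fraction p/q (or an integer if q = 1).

A = (0, 30)
C = (11/2, 39/2)
D = (0, 9)

1. A_x = 0  [EF ∥ AB ∩ FB ∥ EA]
2. A_y = 30  [EF ∥ AB ∩ FB ∥ EA]
   → A = (0, 30)
3. D_x = 0  [E, B, D are collinear ∩ AD ⟂ EB]
4. D_y = 9  [E, B, D are collinear ∩ AD ⟂ EB]
   → D = (0, 9)
5. C_x = 11/2  [CD · AE = 160 ∩ 2·signedArea(CFB) = -357]
6. C_y = 39/2  [CD · AE = 160 ∩ 2·signedArea(CFB) = -357]
   → C = (11/2, 39/2)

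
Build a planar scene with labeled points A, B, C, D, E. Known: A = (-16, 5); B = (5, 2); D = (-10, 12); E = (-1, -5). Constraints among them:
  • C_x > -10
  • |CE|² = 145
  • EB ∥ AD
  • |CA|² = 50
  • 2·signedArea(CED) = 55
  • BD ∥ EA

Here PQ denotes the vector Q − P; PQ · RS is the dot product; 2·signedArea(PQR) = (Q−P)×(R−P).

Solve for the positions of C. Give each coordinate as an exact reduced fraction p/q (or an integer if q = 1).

1. C_x = -9  [line -17·x + -9·y + -117 = 0 ∩ |CA|² = 50]
2. C_y = 4  [line -17·x + -9·y + -117 = 0 ∩ |CA|² = 50]
   → C = (-9, 4)

C = (-9, 4)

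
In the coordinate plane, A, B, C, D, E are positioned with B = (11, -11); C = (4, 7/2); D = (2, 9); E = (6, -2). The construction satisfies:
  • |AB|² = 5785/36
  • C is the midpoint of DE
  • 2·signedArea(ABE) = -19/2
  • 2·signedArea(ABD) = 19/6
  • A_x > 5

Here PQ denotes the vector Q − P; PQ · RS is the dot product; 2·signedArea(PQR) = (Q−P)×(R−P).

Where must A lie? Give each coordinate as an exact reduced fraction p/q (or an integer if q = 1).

1. A_x = 17/3  [2·signedArea(ABE) = -19/2 ∩ 2·signedArea(ABD) = 19/6]
2. A_y = 1/2  [2·signedArea(ABE) = -19/2 ∩ 2·signedArea(ABD) = 19/6]
   → A = (17/3, 1/2)

A = (17/3, 1/2)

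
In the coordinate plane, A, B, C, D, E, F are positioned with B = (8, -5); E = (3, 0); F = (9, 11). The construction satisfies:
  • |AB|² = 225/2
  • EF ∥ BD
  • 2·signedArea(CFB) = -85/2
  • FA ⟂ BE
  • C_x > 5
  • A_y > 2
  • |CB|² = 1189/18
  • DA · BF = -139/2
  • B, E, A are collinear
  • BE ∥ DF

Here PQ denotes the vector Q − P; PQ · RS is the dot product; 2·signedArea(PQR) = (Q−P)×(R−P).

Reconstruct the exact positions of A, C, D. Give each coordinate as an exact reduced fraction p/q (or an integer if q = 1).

A = (1/2, 5/2)
C = (35/6, 17/6)
D = (14, 6)

1. A_x = 1/2  [B, E, A are collinear ∩ FA ⟂ BE]
2. A_y = 5/2  [B, E, A are collinear ∩ FA ⟂ BE]
   → A = (1/2, 5/2)
3. C_x = 35/6  [line 16·x + -1·y + -181/2 = 0 ∩ |CB|² = 1189/18]
4. C_y = 17/6  [line 16·x + -1·y + -181/2 = 0 ∩ |CB|² = 1189/18]
   → C = (35/6, 17/6)
5. D_x = 14  [BE ∥ DF ∩ EF ∥ BD]
6. D_y = 6  [BE ∥ DF ∩ EF ∥ BD]
   → D = (14, 6)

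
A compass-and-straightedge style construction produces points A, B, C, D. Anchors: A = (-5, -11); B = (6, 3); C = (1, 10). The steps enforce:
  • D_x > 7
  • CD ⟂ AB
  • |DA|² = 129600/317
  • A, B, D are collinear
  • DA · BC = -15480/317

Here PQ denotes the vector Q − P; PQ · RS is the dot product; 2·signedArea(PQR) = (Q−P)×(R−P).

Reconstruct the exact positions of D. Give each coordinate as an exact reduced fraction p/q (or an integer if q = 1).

1. D_x = 2375/317  [A, B, D are collinear ∩ CD ⟂ AB]
2. D_y = 1553/317  [A, B, D are collinear ∩ CD ⟂ AB]
   → D = (2375/317, 1553/317)

D = (2375/317, 1553/317)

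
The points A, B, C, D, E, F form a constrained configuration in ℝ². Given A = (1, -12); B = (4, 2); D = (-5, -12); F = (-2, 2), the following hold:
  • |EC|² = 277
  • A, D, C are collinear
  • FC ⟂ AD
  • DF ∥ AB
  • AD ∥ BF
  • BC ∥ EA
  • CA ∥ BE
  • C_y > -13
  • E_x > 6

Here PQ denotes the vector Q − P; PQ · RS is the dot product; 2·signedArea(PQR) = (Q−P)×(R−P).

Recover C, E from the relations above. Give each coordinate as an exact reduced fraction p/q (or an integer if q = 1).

1. C_x = -2  [A, D, C are collinear ∩ FC ⟂ AD]
2. C_y = -12  [A, D, C are collinear ∩ FC ⟂ AD]
   → C = (-2, -12)
3. E_x = 7  [BC ∥ EA ∩ CA ∥ BE]
4. E_y = 2  [BC ∥ EA ∩ CA ∥ BE]
   → E = (7, 2)

C = (-2, -12)
E = (7, 2)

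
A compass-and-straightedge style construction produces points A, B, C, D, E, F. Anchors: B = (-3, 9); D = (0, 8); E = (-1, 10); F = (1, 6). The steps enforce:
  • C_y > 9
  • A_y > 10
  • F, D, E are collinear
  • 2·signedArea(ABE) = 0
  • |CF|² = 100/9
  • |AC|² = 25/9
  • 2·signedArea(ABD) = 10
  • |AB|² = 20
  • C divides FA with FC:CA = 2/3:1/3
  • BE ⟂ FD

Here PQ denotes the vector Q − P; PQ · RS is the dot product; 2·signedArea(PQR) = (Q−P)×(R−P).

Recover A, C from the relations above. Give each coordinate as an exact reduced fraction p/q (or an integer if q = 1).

A = (1, 11)
C = (1, 28/3)

1. A_x = 1  [2·signedArea(ABE) = 0 ∩ 2·signedArea(ABD) = 10]
2. A_y = 11  [2·signedArea(ABE) = 0 ∩ 2·signedArea(ABD) = 10]
   → A = (1, 11)
3. C_x = 1  [C divides FA with FC:CA = 2/3:1/3]
4. C_y = 28/3  [C divides FA with FC:CA = 2/3:1/3]
   → C = (1, 28/3)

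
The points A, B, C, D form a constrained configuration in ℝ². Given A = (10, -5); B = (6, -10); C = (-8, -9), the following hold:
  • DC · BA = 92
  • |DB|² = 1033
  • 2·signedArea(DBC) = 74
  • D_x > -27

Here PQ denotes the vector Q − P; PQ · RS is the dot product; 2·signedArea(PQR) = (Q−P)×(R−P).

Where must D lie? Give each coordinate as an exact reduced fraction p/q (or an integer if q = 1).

1. D_x = -26  [2·signedArea(DBC) = 74 ∩ DC · BA = 92]
2. D_y = -13  [2·signedArea(DBC) = 74 ∩ DC · BA = 92]
   → D = (-26, -13)

D = (-26, -13)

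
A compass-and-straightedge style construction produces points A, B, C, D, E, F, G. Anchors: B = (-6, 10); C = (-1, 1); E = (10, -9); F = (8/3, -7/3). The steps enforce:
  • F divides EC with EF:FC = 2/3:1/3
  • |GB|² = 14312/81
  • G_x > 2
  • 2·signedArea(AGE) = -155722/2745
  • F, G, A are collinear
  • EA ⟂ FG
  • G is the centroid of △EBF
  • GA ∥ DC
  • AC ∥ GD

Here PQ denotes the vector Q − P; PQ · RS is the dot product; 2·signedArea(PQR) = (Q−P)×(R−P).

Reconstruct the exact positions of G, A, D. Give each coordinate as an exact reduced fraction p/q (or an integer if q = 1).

A = (1384/305, -3137/305)
D = (-9101/2745, 29758/2745)
G = (20/9, -4/9)

1. G_x = 20/9  [G is the centroid of △EBF]
2. G_y = -4/9  [G is the centroid of △EBF]
   → G = (20/9, -4/9)
3. A_x = 1384/305  [F, G, A are collinear ∩ EA ⟂ FG]
4. A_y = -3137/305  [F, G, A are collinear ∩ EA ⟂ FG]
   → A = (1384/305, -3137/305)
5. D_x = -9101/2745  [GA ∥ DC ∩ AC ∥ GD]
6. D_y = 29758/2745  [GA ∥ DC ∩ AC ∥ GD]
   → D = (-9101/2745, 29758/2745)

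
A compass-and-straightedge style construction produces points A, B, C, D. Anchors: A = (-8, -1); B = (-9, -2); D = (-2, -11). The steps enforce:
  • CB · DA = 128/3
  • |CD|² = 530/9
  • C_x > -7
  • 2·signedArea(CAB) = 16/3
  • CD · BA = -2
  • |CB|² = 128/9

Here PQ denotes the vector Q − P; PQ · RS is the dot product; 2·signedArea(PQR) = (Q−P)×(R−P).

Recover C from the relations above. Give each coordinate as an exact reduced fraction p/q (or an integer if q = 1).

C = (-19/3, -14/3)

1. C_x = -19/3  [CB · DA = 128/3 ∩ 2·signedArea(CAB) = 16/3]
2. C_y = -14/3  [CB · DA = 128/3 ∩ 2·signedArea(CAB) = 16/3]
   → C = (-19/3, -14/3)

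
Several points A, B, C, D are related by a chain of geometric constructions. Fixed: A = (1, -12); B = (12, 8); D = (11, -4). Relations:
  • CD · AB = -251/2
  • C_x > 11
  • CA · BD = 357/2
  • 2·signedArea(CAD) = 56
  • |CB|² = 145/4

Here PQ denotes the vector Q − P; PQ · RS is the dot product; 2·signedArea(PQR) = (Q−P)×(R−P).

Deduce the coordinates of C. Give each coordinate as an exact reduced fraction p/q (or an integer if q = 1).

1. C_x = 23/2  [2·signedArea(CAD) = 56 ∩ CA · BD = 357/2]
2. C_y = 2  [2·signedArea(CAD) = 56 ∩ CA · BD = 357/2]
   → C = (23/2, 2)

C = (23/2, 2)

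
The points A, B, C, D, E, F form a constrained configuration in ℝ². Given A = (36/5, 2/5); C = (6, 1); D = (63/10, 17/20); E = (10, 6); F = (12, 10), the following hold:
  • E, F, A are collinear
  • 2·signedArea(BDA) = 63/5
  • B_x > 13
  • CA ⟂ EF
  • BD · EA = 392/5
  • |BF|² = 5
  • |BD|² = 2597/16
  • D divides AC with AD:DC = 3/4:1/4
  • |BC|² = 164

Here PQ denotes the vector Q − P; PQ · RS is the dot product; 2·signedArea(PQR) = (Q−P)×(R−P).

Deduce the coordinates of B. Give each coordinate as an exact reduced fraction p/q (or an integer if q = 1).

B = (14, 11)

1. B_x = 14  [line 9/20·x + 9/10·y + -81/5 = 0 ∩ |BC|² = 164]
2. B_y = 11  [line 9/20·x + 9/10·y + -81/5 = 0 ∩ |BC|² = 164]
   → B = (14, 11)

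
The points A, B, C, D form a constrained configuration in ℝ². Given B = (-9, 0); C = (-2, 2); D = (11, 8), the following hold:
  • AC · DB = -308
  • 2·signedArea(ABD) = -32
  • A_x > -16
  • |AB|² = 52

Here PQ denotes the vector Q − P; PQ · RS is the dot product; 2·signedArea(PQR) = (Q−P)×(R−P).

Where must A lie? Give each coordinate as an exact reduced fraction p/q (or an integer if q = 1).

1. A_x = -15  [2·signedArea(ABD) = -32 ∩ AC · DB = -308]
2. A_y = -4  [2·signedArea(ABD) = -32 ∩ AC · DB = -308]
   → A = (-15, -4)

A = (-15, -4)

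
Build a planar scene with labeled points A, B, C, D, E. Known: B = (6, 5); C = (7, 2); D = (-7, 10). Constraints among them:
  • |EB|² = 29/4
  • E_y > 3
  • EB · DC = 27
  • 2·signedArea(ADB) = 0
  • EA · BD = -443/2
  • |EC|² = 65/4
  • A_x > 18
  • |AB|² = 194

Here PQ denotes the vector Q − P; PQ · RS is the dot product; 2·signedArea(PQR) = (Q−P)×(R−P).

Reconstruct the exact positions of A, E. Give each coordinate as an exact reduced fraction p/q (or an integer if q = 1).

1. A_x = 19  [line 5·x + 13·y + -95 = 0 ∩ |AB|² = 194]
2. A_y = 0  [line 5·x + 13·y + -95 = 0 ∩ |AB|² = 194]
   → A = (19, 0)
3. E_x = 7/2  [EA · BD = -443/2 ∩ EB · DC = 27]
4. E_y = 4  [EA · BD = -443/2 ∩ EB · DC = 27]
   → E = (7/2, 4)

A = (19, 0)
E = (7/2, 4)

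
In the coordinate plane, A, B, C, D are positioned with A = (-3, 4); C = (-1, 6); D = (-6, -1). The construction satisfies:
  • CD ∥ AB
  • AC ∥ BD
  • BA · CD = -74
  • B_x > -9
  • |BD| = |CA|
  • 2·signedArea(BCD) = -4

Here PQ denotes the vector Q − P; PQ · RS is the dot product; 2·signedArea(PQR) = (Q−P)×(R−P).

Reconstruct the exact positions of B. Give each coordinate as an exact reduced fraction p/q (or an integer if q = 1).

B = (-8, -3)

1. B_x = -8  [AC ∥ BD ∩ CD ∥ AB]
2. B_y = -3  [AC ∥ BD ∩ CD ∥ AB]
   → B = (-8, -3)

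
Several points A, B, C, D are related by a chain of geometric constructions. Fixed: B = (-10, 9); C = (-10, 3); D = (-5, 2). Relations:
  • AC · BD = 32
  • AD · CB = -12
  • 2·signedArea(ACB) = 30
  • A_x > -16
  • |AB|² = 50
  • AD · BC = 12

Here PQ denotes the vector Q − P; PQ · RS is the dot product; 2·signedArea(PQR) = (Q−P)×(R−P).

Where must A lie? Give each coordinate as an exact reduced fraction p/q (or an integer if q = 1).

1. A_x = -15  [AD · BC = 12 ∩ AC · BD = 32]
2. A_y = 4  [AD · BC = 12 ∩ AC · BD = 32]
   → A = (-15, 4)

A = (-15, 4)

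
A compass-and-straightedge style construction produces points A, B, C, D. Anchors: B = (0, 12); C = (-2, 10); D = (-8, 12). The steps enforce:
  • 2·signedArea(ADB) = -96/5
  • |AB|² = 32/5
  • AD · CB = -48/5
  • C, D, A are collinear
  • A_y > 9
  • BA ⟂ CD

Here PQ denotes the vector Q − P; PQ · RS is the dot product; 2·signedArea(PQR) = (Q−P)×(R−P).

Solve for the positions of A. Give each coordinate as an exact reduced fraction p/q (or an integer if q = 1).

1. A_x = -4/5  [C, D, A are collinear ∩ BA ⟂ CD]
2. A_y = 48/5  [C, D, A are collinear ∩ BA ⟂ CD]
   → A = (-4/5, 48/5)

A = (-4/5, 48/5)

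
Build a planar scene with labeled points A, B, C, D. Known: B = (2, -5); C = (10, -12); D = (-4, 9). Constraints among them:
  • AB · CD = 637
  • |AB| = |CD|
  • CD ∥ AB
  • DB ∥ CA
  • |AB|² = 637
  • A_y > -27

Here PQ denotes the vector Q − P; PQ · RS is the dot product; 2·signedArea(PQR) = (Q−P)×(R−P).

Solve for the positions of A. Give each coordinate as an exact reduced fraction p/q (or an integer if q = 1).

A = (16, -26)

1. A_x = 16  [CD ∥ AB ∩ DB ∥ CA]
2. A_y = -26  [CD ∥ AB ∩ DB ∥ CA]
   → A = (16, -26)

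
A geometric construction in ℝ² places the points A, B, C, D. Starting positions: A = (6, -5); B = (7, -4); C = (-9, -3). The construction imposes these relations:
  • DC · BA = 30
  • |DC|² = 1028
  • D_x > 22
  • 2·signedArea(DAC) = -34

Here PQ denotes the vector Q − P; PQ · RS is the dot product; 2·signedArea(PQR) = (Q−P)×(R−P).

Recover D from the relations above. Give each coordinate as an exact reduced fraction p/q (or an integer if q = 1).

D = (23, -5)

1. D_x = 23  [DC · BA = 30 ∩ 2·signedArea(DAC) = -34]
2. D_y = -5  [DC · BA = 30 ∩ 2·signedArea(DAC) = -34]
   → D = (23, -5)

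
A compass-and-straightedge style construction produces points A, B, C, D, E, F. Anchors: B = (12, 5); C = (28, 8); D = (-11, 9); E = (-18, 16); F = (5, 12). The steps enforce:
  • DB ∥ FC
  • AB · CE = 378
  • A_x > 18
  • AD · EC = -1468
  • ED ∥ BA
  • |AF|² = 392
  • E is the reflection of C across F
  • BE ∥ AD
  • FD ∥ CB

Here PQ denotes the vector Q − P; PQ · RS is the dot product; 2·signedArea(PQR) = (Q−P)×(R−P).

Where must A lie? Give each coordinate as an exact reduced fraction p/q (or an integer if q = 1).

A = (19, -2)

1. A_x = 19  [BE ∥ AD ∩ ED ∥ BA]
2. A_y = -2  [BE ∥ AD ∩ ED ∥ BA]
   → A = (19, -2)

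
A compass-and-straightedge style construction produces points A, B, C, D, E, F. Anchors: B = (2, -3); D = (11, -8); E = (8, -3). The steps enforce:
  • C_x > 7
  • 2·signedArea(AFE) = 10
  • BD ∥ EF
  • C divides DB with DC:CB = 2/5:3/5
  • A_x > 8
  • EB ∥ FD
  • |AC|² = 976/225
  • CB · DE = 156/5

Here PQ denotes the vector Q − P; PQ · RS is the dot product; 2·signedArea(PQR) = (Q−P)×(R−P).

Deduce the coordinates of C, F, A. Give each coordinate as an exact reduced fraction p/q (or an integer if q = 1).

A = (9, -14/3)
C = (37/5, -6)
F = (17, -8)

1. C_x = 37/5  [C divides DB with DC:CB = 2/5:3/5]
2. C_y = -6  [C divides DB with DC:CB = 2/5:3/5]
   → C = (37/5, -6)
3. F_x = 17  [EB ∥ FD ∩ BD ∥ EF]
4. F_y = -8  [EB ∥ FD ∩ BD ∥ EF]
   → F = (17, -8)
5. A_x = 9  [line -5·x + -9·y + 3 = 0 ∩ |AC|² = 976/225]
6. A_y = -14/3  [line -5·x + -9·y + 3 = 0 ∩ |AC|² = 976/225]
   → A = (9, -14/3)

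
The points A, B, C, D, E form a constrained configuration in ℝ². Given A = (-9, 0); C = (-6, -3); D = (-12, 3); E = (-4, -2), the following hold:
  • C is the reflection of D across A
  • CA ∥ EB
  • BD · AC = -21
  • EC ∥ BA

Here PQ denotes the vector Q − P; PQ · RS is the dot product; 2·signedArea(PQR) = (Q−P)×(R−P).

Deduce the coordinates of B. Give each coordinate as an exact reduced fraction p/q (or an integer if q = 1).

B = (-7, 1)

1. B_x = -7  [EC ∥ BA ∩ CA ∥ EB]
2. B_y = 1  [EC ∥ BA ∩ CA ∥ EB]
   → B = (-7, 1)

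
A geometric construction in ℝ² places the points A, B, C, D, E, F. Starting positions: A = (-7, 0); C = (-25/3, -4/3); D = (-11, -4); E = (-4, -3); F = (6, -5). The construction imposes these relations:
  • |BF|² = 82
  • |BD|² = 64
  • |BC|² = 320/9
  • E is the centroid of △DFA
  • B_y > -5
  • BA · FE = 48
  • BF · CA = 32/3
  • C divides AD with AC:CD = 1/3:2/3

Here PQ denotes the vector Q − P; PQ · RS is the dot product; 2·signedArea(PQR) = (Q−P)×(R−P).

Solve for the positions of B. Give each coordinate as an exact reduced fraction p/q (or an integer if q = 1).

B = (-3, -4)

1. B_x = -3  [BA · FE = 48 ∩ BF · CA = 32/3]
2. B_y = -4  [BA · FE = 48 ∩ BF · CA = 32/3]
   → B = (-3, -4)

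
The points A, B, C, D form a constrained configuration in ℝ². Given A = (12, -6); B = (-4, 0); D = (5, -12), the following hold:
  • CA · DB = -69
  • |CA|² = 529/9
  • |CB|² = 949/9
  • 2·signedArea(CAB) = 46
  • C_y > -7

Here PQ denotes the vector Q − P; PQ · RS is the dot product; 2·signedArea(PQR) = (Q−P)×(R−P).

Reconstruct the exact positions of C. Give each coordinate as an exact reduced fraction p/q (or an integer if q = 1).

C = (13/3, -6)

1. C_x = 13/3  [2·signedArea(CAB) = 46 ∩ CA · DB = -69]
2. C_y = -6  [2·signedArea(CAB) = 46 ∩ CA · DB = -69]
   → C = (13/3, -6)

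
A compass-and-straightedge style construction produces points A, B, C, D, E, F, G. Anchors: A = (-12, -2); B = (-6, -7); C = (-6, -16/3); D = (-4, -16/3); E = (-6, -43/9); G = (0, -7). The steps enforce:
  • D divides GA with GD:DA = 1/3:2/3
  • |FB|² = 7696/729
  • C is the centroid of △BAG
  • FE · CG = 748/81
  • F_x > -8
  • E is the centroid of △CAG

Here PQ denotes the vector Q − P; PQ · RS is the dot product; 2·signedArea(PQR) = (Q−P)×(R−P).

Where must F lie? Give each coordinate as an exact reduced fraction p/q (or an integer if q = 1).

F = (-22/3, -109/27)

1. F_x = -22/3  [line -6·x + 5/3·y + -3019/81 = 0 ∩ |FB|² = 7696/729]
2. F_y = -109/27  [line -6·x + 5/3·y + -3019/81 = 0 ∩ |FB|² = 7696/729]
   → F = (-22/3, -109/27)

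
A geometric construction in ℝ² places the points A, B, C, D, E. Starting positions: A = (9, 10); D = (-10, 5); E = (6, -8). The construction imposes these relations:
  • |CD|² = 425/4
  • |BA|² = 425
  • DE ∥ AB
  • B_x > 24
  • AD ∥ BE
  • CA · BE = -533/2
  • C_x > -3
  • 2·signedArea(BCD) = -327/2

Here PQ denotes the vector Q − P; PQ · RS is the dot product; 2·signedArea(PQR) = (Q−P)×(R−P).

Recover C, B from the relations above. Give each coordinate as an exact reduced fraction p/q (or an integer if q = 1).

1. B_x = 25  [AD ∥ BE ∩ DE ∥ AB]
2. B_y = -3  [AD ∥ BE ∩ DE ∥ AB]
   → B = (25, -3)
3. C_x = -2  [CA · BE = -533/2 ∩ 2·signedArea(BCD) = -327/2]
4. C_y = -3/2  [CA · BE = -533/2 ∩ 2·signedArea(BCD) = -327/2]
   → C = (-2, -3/2)

B = (25, -3)
C = (-2, -3/2)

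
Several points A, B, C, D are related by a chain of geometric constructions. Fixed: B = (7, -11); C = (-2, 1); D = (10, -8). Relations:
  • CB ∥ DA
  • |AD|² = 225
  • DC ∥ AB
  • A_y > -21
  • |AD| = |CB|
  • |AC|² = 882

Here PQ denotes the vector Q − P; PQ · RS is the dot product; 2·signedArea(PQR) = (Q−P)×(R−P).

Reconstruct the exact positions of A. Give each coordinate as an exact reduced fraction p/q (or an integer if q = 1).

A = (19, -20)

1. A_x = 19  [DC ∥ AB ∩ CB ∥ DA]
2. A_y = -20  [DC ∥ AB ∩ CB ∥ DA]
   → A = (19, -20)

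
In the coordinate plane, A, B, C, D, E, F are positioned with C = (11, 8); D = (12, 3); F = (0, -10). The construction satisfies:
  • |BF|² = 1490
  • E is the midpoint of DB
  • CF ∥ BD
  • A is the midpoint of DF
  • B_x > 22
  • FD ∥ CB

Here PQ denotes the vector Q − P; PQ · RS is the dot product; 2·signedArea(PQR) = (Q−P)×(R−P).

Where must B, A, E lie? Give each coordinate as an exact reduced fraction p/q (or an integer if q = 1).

A = (6, -7/2)
B = (23, 21)
E = (35/2, 12)

1. B_x = 23  [CF ∥ BD ∩ FD ∥ CB]
2. B_y = 21  [CF ∥ BD ∩ FD ∥ CB]
   → B = (23, 21)
3. A_x = 6  [A is the midpoint of DF]
4. A_y = -7/2  [A is the midpoint of DF]
   → A = (6, -7/2)
5. E_x = 35/2  [E is the midpoint of DB]
6. E_y = 12  [E is the midpoint of DB]
   → E = (35/2, 12)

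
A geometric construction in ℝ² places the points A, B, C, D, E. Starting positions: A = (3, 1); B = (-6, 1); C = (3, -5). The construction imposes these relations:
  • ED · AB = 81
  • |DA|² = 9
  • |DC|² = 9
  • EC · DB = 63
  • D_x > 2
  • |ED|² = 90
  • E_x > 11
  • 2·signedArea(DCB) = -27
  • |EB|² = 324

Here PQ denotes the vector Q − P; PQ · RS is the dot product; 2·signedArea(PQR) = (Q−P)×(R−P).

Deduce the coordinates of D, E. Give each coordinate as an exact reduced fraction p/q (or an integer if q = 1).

D = (3, -2)
E = (12, 1)

1. D_x = 3  [line -6·x + -9·y + 0 = 0 ∩ |DA|² = 9]
2. D_y = -2  [line -6·x + -9·y + 0 = 0 ∩ |DA|² = 9]
   → D = (3, -2)
3. E_x = 12  [EC · DB = 63 ∩ ED · AB = 81]
4. E_y = 1  [EC · DB = 63 ∩ ED · AB = 81]
   → E = (12, 1)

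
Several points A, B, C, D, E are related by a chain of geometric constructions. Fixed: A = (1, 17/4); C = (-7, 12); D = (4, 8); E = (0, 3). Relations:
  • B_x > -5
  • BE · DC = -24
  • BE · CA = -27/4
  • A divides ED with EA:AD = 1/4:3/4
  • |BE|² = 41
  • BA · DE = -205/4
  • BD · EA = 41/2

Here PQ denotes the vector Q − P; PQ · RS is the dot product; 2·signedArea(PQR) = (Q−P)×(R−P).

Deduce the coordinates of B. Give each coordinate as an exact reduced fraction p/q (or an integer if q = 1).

B = (-4, -2)

1. B_x = -4  [BE · DC = -24 ∩ BD · EA = 41/2]
2. B_y = -2  [BE · DC = -24 ∩ BD · EA = 41/2]
   → B = (-4, -2)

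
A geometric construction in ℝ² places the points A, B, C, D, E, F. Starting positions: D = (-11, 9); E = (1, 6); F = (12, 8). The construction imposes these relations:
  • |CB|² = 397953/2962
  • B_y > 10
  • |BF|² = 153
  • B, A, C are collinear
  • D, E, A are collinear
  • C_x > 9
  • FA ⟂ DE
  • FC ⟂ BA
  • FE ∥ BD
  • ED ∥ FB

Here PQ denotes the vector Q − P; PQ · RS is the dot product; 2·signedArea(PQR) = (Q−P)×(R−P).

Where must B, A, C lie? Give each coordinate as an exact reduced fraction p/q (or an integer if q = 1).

A = (185/17, 60/17)
B = (0, 11)
C = (28305/2962, 13151/2962)

1. B_x = 0  [FE ∥ BD ∩ ED ∥ FB]
2. B_y = 11  [FE ∥ BD ∩ ED ∥ FB]
   → B = (0, 11)
3. A_x = 185/17  [D, E, A are collinear ∩ FA ⟂ DE]
4. A_y = 60/17  [D, E, A are collinear ∩ FA ⟂ DE]
   → A = (185/17, 60/17)
5. C_x = 28305/2962  [B, A, C are collinear ∩ FC ⟂ BA]
6. C_y = 13151/2962  [B, A, C are collinear ∩ FC ⟂ BA]
   → C = (28305/2962, 13151/2962)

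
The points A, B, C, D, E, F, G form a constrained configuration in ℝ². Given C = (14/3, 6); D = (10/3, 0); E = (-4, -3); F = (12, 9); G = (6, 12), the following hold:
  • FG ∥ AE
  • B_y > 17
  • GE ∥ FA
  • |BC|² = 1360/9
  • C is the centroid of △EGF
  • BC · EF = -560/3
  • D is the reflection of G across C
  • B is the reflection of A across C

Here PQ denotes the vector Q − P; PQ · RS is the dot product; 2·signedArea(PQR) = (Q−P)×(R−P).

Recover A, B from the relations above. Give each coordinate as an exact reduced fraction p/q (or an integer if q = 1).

1. A_x = 2  [FG ∥ AE ∩ GE ∥ FA]
2. A_y = -6  [FG ∥ AE ∩ GE ∥ FA]
   → A = (2, -6)
3. B_x = 22/3  [B is the reflection of A across C]
4. B_y = 18  [B is the reflection of A across C]
   → B = (22/3, 18)

A = (2, -6)
B = (22/3, 18)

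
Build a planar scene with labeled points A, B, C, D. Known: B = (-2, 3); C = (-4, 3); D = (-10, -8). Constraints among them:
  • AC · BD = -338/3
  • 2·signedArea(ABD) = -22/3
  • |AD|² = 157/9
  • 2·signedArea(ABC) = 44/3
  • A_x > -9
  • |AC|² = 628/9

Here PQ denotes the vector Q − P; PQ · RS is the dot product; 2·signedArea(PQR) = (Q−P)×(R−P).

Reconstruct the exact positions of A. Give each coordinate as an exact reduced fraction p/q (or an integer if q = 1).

A = (-8, -13/3)

1. A_x = -8  [2·signedArea(ABD) = -22/3 ∩ 2·signedArea(ABC) = 44/3]
2. A_y = -13/3  [2·signedArea(ABD) = -22/3 ∩ 2·signedArea(ABC) = 44/3]
   → A = (-8, -13/3)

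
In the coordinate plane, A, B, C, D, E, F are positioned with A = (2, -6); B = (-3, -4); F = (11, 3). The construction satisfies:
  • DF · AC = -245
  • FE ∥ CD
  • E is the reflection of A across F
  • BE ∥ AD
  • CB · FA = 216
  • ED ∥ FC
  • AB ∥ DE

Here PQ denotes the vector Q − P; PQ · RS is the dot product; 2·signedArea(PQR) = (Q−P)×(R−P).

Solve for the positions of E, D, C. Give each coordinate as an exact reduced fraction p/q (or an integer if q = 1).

1. E_x = 20  [E is the reflection of A across F]
2. E_y = 12  [E is the reflection of A across F]
   → E = (20, 12)
3. D_x = 25  [AB ∥ DE ∩ BE ∥ AD]
4. D_y = 10  [AB ∥ DE ∩ BE ∥ AD]
   → D = (25, 10)
5. C_x = 16  [FE ∥ CD ∩ ED ∥ FC]
6. C_y = 1  [FE ∥ CD ∩ ED ∥ FC]
   → C = (16, 1)

C = (16, 1)
D = (25, 10)
E = (20, 12)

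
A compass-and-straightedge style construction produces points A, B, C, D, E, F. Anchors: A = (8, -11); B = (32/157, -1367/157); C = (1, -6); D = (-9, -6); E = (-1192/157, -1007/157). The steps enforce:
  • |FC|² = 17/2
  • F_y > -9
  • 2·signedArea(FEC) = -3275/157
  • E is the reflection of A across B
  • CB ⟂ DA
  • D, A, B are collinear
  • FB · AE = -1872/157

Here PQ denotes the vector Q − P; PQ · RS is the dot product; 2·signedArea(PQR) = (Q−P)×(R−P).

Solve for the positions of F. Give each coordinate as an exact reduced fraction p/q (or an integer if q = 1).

1. F_x = -1/2  [2·signedArea(FEC) = -3275/157 ∩ FB · AE = -1872/157]
2. F_y = -17/2  [2·signedArea(FEC) = -3275/157 ∩ FB · AE = -1872/157]
   → F = (-1/2, -17/2)

F = (-1/2, -17/2)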